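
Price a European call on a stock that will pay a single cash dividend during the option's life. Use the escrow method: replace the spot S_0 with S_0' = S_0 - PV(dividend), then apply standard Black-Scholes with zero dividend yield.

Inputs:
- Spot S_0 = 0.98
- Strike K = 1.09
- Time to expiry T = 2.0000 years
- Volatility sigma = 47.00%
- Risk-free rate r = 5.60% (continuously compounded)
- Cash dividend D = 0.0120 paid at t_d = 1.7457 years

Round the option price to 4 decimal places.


PV(D) = D * exp(-r * t_d) = 0.0120 * 0.90686725 = 0.01088241
S_0' = S_0 - PV(D) = 0.9800 - 0.01088241 = 0.96911759
d1 = (ln(S_0'/K) + (r + sigma^2/2)*T) / (sigma*sqrt(T)) = 0.32399480
d2 = d1 - sigma*sqrt(T) = -0.34068558
exp(-rT) = 0.89404426
N(d1) = 0.62702901; N(d2) = 0.36667015
C = S_0' * N(d1) - K * exp(-rT) * N(d2) = 0.96911759 * 0.62702901 - 1.0900 * 0.89404426 * 0.36667015 = 0.2503

Answer: Price = 0.2503


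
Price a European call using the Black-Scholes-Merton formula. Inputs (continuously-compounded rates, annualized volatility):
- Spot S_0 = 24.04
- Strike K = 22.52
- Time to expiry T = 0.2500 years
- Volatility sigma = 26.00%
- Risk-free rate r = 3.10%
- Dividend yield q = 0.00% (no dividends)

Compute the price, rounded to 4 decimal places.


Answer: Price = 2.2336

Derivation:
d1 = (ln(S/K) + (r - q + 0.5*sigma^2) * T) / (sigma * sqrt(T)) = 0.62704082
d2 = d1 - sigma * sqrt(T) = 0.49704082
exp(-rT) = 0.99227995; exp(-qT) = 1.00000000
C = S_0 * exp(-qT) * N(d1) - K * exp(-rT) * N(d2)
N(d1) = 0.73468376; N(d2) = 0.69041987
C = 24.0400 * 1.00000000 * 0.73468376 - 22.5200 * 0.99227995 * 0.69041987 = 2.2336


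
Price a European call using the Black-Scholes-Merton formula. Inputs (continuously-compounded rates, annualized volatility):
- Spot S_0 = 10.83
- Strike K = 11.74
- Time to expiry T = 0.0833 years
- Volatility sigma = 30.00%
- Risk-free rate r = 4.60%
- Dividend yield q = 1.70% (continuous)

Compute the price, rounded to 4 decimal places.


d1 = (ln(S/K) + (r - q + 0.5*sigma^2) * T) / (sigma * sqrt(T)) = -0.86062673
d2 = d1 - sigma * sqrt(T) = -0.94721195
exp(-rT) = 0.99617553; exp(-qT) = 0.99858490
C = S_0 * exp(-qT) * N(d1) - K * exp(-rT) * N(d2)
N(d1) = 0.19472183; N(d2) = 0.17176539
C = 10.8300 * 0.99858490 * 0.19472183 - 11.7400 * 0.99617553 * 0.17176539 = 0.0970

Answer: Price = 0.0970


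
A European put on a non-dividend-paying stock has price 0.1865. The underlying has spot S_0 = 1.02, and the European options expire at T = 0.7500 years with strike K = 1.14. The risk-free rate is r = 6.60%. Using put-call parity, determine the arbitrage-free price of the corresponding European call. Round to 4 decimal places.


Put-call parity: C - P = S_0 * exp(-qT) - K * exp(-rT).
S_0 * exp(-qT) = 1.0200 * 1.00000000 = 1.02000000
K * exp(-rT) = 1.1400 * 0.95170516 = 1.08494388
C = P + S*exp(-qT) - K*exp(-rT)
C = 0.1865 + 1.02000000 - 1.08494388 = 0.1216

Answer: Call price = 0.1216


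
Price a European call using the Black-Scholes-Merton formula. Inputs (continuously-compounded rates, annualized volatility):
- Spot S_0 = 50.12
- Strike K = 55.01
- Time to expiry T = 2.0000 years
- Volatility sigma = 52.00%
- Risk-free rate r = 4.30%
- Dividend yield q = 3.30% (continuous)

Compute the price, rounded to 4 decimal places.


Answer: Price = 12.2583

Derivation:
d1 = (ln(S/K) + (r - q + 0.5*sigma^2) * T) / (sigma * sqrt(T)) = 0.26829962
d2 = d1 - sigma * sqrt(T) = -0.46709143
exp(-rT) = 0.91759423; exp(-qT) = 0.93613086
C = S_0 * exp(-qT) * N(d1) - K * exp(-rT) * N(d2)
N(d1) = 0.60576565; N(d2) = 0.32021723
C = 50.1200 * 0.93613086 * 0.60576565 - 55.0100 * 0.91759423 * 0.32021723 = 12.2583


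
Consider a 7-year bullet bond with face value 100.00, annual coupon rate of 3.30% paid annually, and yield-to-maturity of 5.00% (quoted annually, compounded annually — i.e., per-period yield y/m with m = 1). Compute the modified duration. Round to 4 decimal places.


Answer: Modified duration = 6.0223

Derivation:
Coupon per period c = face * coupon_rate / m = 3.300000
Periods per year m = 1; per-period yield y/m = 0.050000
Number of cashflows N = 7
Cashflows (t years, CF_t, discount factor 1/(1+y/m)^(m*t), PV):
  t = 1.0000: CF_t = 3.300000, DF = 0.952381, PV = 3.142857
  t = 2.0000: CF_t = 3.300000, DF = 0.907029, PV = 2.993197
  t = 3.0000: CF_t = 3.300000, DF = 0.863838, PV = 2.850664
  t = 4.0000: CF_t = 3.300000, DF = 0.822702, PV = 2.714918
  t = 5.0000: CF_t = 3.300000, DF = 0.783526, PV = 2.585636
  t = 6.0000: CF_t = 3.300000, DF = 0.746215, PV = 2.462511
  t = 7.0000: CF_t = 103.300000, DF = 0.710681, PV = 73.413381
Price P = sum_t PV_t = 90.163165
First compute Macaulay numerator sum_t t * PV_t:
  t * PV_t at t = 1.0000: 3.142857
  t * PV_t at t = 2.0000: 5.986395
  t * PV_t at t = 3.0000: 8.551992
  t * PV_t at t = 4.0000: 10.859673
  t * PV_t at t = 5.0000: 12.928182
  t * PV_t at t = 6.0000: 14.775065
  t * PV_t at t = 7.0000: 513.893670
Macaulay duration D = 570.137833 / 90.163165 = 6.323401
Modified duration = D / (1 + y/m) = 6.323401 / (1 + 0.050000) = 6.022286


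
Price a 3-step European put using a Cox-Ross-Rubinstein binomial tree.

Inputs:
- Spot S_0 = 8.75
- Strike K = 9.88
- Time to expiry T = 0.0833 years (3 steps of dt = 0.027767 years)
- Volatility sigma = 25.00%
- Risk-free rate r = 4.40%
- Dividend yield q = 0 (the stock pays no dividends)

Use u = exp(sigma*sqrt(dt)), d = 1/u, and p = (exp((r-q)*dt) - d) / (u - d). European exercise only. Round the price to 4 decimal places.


dt = T/N = 0.027767
u = exp(sigma*sqrt(dt)) = 1.042538; d = 1/u = 0.959197
p = (exp((r-q)*dt) - d) / (u - d) = 0.504255
Discount per step: exp(-r*dt) = 0.998779
Stock lattice S(k, i) with i counting down-moves:
  k=0: S(0,0) = 8.7500
  k=1: S(1,0) = 9.1222; S(1,1) = 8.3930
  k=2: S(2,0) = 9.5103; S(2,1) = 8.7500; S(2,2) = 8.0505
  k=3: S(3,0) = 9.9148; S(3,1) = 9.1222; S(3,2) = 8.3930; S(3,3) = 7.7220
Terminal payoffs V(N, i) = max(K - S_T, 0):
  V(3,0) = 0.000000; V(3,1) = 0.757791; V(3,2) = 1.487022; V(3,3) = 2.157959
Backward induction: V(k, i) = exp(-r*dt) * [p * V(k+1, i) + (1-p) * V(k+1, i+1)].
  V(2,0) = exp(-r*dt) * [p*0.000000 + (1-p)*0.757791] = 0.375212
  V(2,1) = exp(-r*dt) * [p*0.757791 + (1-p)*1.487022] = 1.117937
  V(2,2) = exp(-r*dt) * [p*1.487022 + (1-p)*2.157959] = 1.817414
  V(1,0) = exp(-r*dt) * [p*0.375212 + (1-p)*1.117937] = 0.742506
  V(1,1) = exp(-r*dt) * [p*1.117937 + (1-p)*1.817414] = 1.462910
  V(0,0) = exp(-r*dt) * [p*0.742506 + (1-p)*1.462910] = 1.098300

Answer: Price = V(0,0) = 1.0983


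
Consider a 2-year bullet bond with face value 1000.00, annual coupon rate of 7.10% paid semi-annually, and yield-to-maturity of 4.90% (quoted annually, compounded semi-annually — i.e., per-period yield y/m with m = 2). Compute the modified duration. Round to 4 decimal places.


Answer: Modified duration = 1.8563

Derivation:
Coupon per period c = face * coupon_rate / m = 35.500000
Periods per year m = 2; per-period yield y/m = 0.024500
Number of cashflows N = 4
Cashflows (t years, CF_t, discount factor 1/(1+y/m)^(m*t), PV):
  t = 0.5000: CF_t = 35.500000, DF = 0.976086, PV = 34.651049
  t = 1.0000: CF_t = 35.500000, DF = 0.952744, PV = 33.822400
  t = 1.5000: CF_t = 35.500000, DF = 0.929960, PV = 33.013568
  t = 2.0000: CF_t = 1035.500000, DF = 0.907721, PV = 939.944589
Price P = sum_t PV_t = 1041.431607
First compute Macaulay numerator sum_t t * PV_t:
  t * PV_t at t = 0.5000: 17.325525
  t * PV_t at t = 1.0000: 33.822400
  t * PV_t at t = 1.5000: 49.520352
  t * PV_t at t = 2.0000: 1879.889179
Macaulay duration D = 1980.557456 / 1041.431607 = 1.901764
Modified duration = D / (1 + y/m) = 1.901764 / (1 + 0.024500) = 1.856285


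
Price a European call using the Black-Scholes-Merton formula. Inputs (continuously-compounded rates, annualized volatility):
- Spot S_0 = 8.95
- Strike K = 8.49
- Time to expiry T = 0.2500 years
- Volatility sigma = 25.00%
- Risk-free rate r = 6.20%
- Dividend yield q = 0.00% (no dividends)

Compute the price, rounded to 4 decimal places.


d1 = (ln(S/K) + (r - q + 0.5*sigma^2) * T) / (sigma * sqrt(T)) = 0.60861626
d2 = d1 - sigma * sqrt(T) = 0.48361626
exp(-rT) = 0.98461951; exp(-qT) = 1.00000000
C = S_0 * exp(-qT) * N(d1) - K * exp(-rT) * N(d2)
N(d1) = 0.72861059; N(d2) = 0.68567088
C = 8.9500 * 1.00000000 * 0.72861059 - 8.4900 * 0.98461951 * 0.68567088 = 0.7893

Answer: Price = 0.7893


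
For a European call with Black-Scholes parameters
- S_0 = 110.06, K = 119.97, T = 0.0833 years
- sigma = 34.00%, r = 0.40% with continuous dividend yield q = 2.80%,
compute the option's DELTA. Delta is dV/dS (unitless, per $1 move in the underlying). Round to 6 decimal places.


Answer: Delta = 0.197230

Derivation:
d1 = -0.8498988391; d2 = -0.9480287530
phi(d1) = 0.2780087888; exp(-qT) = 0.9976703179; exp(-rT) = 0.9996668555
N(d1) = 0.1976906655
Delta = exp(-qT) * N(d1) = 0.9976703179 * 0.1976906655 = 0.197230


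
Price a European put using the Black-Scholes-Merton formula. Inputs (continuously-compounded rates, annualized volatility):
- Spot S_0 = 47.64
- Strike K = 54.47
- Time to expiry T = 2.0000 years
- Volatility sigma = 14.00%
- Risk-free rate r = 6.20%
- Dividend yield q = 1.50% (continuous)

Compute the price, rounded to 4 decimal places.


Answer: Price = 4.7383

Derivation:
d1 = (ln(S/K) + (r - q + 0.5*sigma^2) * T) / (sigma * sqrt(T)) = -0.10292114
d2 = d1 - sigma * sqrt(T) = -0.30091104
exp(-rT) = 0.88337984; exp(-qT) = 0.97044553
P = K * exp(-rT) * N(-d2) - S_0 * exp(-qT) * N(-d1)
N(-d1) = 0.54098722; N(-d2) = 0.61825884
P = 54.4700 * 0.88337984 * 0.61825884 - 47.6400 * 0.97044553 * 0.54098722 = 4.7383


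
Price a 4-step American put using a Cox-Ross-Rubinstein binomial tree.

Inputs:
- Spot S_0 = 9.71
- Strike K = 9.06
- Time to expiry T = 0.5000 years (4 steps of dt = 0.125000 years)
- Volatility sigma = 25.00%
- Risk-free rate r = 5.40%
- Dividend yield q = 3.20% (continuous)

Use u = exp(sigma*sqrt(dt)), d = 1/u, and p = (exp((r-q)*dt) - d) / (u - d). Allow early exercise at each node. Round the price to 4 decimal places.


Answer: Price = V(0,0) = 0.3782

Derivation:
dt = T/N = 0.125000
u = exp(sigma*sqrt(dt)) = 1.092412; d = 1/u = 0.915405
p = (exp((r-q)*dt) - d) / (u - d) = 0.493475
Discount per step: exp(-r*dt) = 0.993273
Stock lattice S(k, i) with i counting down-moves:
  k=0: S(0,0) = 9.7100
  k=1: S(1,0) = 10.6073; S(1,1) = 8.8886
  k=2: S(2,0) = 11.5876; S(2,1) = 9.7100; S(2,2) = 8.1367
  k=3: S(3,0) = 12.6584; S(3,1) = 10.6073; S(3,2) = 8.8886; S(3,3) = 7.4483
  k=4: S(4,0) = 13.8282; S(4,1) = 11.5876; S(4,2) = 9.7100; S(4,3) = 8.1367; S(4,4) = 6.8183
Terminal payoffs V(N, i) = max(K - S_T, 0):
  V(4,0) = 0.000000; V(4,1) = 0.000000; V(4,2) = 0.000000; V(4,3) = 0.923342; V(4,4) = 2.241750
Backward induction: V(k, i) = exp(-r*dt) * [p * V(k+1, i) + (1-p) * V(k+1, i+1)]; then take max(V_cont, immediate exercise) for American.
  V(3,0) = exp(-r*dt) * [p*0.000000 + (1-p)*0.000000] = 0.000000; exercise = 0.000000; V(3,0) = max -> 0.000000
  V(3,1) = exp(-r*dt) * [p*0.000000 + (1-p)*0.000000] = 0.000000; exercise = 0.000000; V(3,1) = max -> 0.000000
  V(3,2) = exp(-r*dt) * [p*0.000000 + (1-p)*0.923342] = 0.464549; exercise = 0.171414; V(3,2) = max -> 0.464549
  V(3,3) = exp(-r*dt) * [p*0.923342 + (1-p)*2.241750] = 1.580444; exercise = 1.611660; V(3,3) = max -> 1.611660
  V(2,0) = exp(-r*dt) * [p*0.000000 + (1-p)*0.000000] = 0.000000; exercise = 0.000000; V(2,0) = max -> 0.000000
  V(2,1) = exp(-r*dt) * [p*0.000000 + (1-p)*0.464549] = 0.233723; exercise = 0.000000; V(2,1) = max -> 0.233723
  V(2,2) = exp(-r*dt) * [p*0.464549 + (1-p)*1.611660] = 1.038556; exercise = 0.923342; V(2,2) = max -> 1.038556
  V(1,0) = exp(-r*dt) * [p*0.000000 + (1-p)*0.233723] = 0.117590; exercise = 0.000000; V(1,0) = max -> 0.117590
  V(1,1) = exp(-r*dt) * [p*0.233723 + (1-p)*1.038556] = 0.637076; exercise = 0.171414; V(1,1) = max -> 0.637076
  V(0,0) = exp(-r*dt) * [p*0.117590 + (1-p)*0.637076] = 0.378162; exercise = 0.000000; V(0,0) = max -> 0.378162


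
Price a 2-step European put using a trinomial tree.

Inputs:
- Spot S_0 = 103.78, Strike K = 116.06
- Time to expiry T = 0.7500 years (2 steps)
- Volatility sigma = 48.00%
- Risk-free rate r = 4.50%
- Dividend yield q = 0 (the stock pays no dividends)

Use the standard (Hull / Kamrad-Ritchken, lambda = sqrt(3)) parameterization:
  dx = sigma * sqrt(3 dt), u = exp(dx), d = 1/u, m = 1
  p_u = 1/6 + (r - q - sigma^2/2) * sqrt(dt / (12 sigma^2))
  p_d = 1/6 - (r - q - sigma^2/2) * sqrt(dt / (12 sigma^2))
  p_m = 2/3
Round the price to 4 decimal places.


Answer: Price = V(0,0) = 22.0593

Derivation:
dt = T/N = 0.375000; dx = sigma*sqrt(3*dt) = 0.509117
u = exp(dx) = 1.663821; d = 1/u = 0.601026
p_u = 0.140813, p_m = 0.666667, p_d = 0.192520
Discount per step: exp(-r*dt) = 0.983267
Stock lattice S(k, j) with j the centered position index:
  k=0: S(0,+0) = 103.7800
  k=1: S(1,-1) = 62.3745; S(1,+0) = 103.7800; S(1,+1) = 172.6714
  k=2: S(2,-2) = 37.4887; S(2,-1) = 62.3745; S(2,+0) = 103.7800; S(2,+1) = 172.6714; S(2,+2) = 287.2943
Terminal payoffs V(N, j) = max(K - S_T, 0):
  V(2,-2) = 78.571302; V(2,-1) = 53.685509; V(2,+0) = 12.280000; V(2,+1) = 0.000000; V(2,+2) = 0.000000
Backward induction: V(k, j) = exp(-r*dt) * [p_u * V(k+1, j+1) + p_m * V(k+1, j) + p_d * V(k+1, j-1)]
  V(1,-1) = exp(-r*dt) * [p_u*12.280000 + p_m*53.685509 + p_d*78.571302] = 51.765142
  V(1,+0) = exp(-r*dt) * [p_u*0.000000 + p_m*12.280000 + p_d*53.685509] = 18.212275
  V(1,+1) = exp(-r*dt) * [p_u*0.000000 + p_m*0.000000 + p_d*12.280000] = 2.324588
  V(0,+0) = exp(-r*dt) * [p_u*2.324588 + p_m*18.212275 + p_d*51.765142] = 22.059279


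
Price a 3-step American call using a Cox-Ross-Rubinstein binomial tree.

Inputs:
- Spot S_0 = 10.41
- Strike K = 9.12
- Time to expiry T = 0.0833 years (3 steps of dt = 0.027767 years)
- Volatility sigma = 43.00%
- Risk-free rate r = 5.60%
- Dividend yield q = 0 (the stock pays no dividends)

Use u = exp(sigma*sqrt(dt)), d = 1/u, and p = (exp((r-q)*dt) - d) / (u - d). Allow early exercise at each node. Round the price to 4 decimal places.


dt = T/N = 0.027767
u = exp(sigma*sqrt(dt)) = 1.074282; d = 1/u = 0.930854
p = (exp((r-q)*dt) - d) / (u - d) = 0.492944
Discount per step: exp(-r*dt) = 0.998446
Stock lattice S(k, i) with i counting down-moves:
  k=0: S(0,0) = 10.4100
  k=1: S(1,0) = 11.1833; S(1,1) = 9.6902
  k=2: S(2,0) = 12.0140; S(2,1) = 10.4100; S(2,2) = 9.0202
  k=3: S(3,0) = 12.9064; S(3,1) = 11.1833; S(3,2) = 9.6902; S(3,3) = 8.3965
Terminal payoffs V(N, i) = max(S_T - K, 0):
  V(3,0) = 3.786407; V(3,1) = 2.063273; V(3,2) = 0.570195; V(3,3) = 0.000000
Backward induction: V(k, i) = exp(-r*dt) * [p * V(k+1, i) + (1-p) * V(k+1, i+1)]; then take max(V_cont, immediate exercise) for American.
  V(2,0) = exp(-r*dt) * [p*3.786407 + (1-p)*2.063273] = 2.908157; exercise = 2.893987; V(2,0) = max -> 2.908157
  V(2,1) = exp(-r*dt) * [p*2.063273 + (1-p)*0.570195] = 1.304170; exercise = 1.290000; V(2,1) = max -> 1.304170
  V(2,2) = exp(-r*dt) * [p*0.570195 + (1-p)*0.000000] = 0.280638; exercise = 0.000000; V(2,2) = max -> 0.280638
  V(1,0) = exp(-r*dt) * [p*2.908157 + (1-p)*1.304170] = 2.091591; exercise = 2.063273; V(1,0) = max -> 2.091591
  V(1,1) = exp(-r*dt) * [p*1.304170 + (1-p)*0.280638] = 0.783962; exercise = 0.570195; V(1,1) = max -> 0.783962
  V(0,0) = exp(-r*dt) * [p*2.091591 + (1-p)*0.783962] = 1.426331; exercise = 1.290000; V(0,0) = max -> 1.426331

Answer: Price = V(0,0) = 1.4263


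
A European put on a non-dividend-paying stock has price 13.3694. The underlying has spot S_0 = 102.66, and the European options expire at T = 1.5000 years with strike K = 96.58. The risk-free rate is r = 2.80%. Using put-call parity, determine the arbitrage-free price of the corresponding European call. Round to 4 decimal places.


Put-call parity: C - P = S_0 * exp(-qT) - K * exp(-rT).
S_0 * exp(-qT) = 102.6600 * 1.00000000 = 102.66000000
K * exp(-rT) = 96.5800 * 0.95886978 = 92.60764341
C = P + S*exp(-qT) - K*exp(-rT)
C = 13.3694 + 102.66000000 - 92.60764341 = 23.4218

Answer: Call price = 23.4218


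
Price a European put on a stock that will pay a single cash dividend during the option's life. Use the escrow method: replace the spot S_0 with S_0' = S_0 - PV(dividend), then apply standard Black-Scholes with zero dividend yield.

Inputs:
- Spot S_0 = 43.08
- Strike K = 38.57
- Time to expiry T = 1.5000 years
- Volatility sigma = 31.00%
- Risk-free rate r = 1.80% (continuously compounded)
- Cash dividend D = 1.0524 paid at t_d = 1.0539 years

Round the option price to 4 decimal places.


PV(D) = D * exp(-r * t_d) = 1.0524 * 0.98120860 = 1.03262393
S_0' = S_0 - PV(D) = 43.0800 - 1.03262393 = 42.04737607
d1 = (ln(S_0'/K) + (r + sigma^2/2)*T) / (sigma*sqrt(T)) = 0.48831029
d2 = d1 - sigma*sqrt(T) = 0.10863938
exp(-rT) = 0.97336124
N(-d1) = 0.31266504; N(-d2) = 0.45674426
P = K * exp(-rT) * N(-d2) - S_0' * N(-d1) = 38.5700 * 0.97336124 * 0.45674426 - 42.04737607 * 0.31266504 = 4.0006

Answer: Price = 4.0006


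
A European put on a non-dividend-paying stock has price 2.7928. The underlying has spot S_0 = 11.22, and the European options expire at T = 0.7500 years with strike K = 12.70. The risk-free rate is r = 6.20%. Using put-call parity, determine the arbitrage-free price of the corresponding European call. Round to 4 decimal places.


Put-call parity: C - P = S_0 * exp(-qT) - K * exp(-rT).
S_0 * exp(-qT) = 11.2200 * 1.00000000 = 11.22000000
K * exp(-rT) = 12.7000 * 0.95456456 = 12.12296992
C = P + S*exp(-qT) - K*exp(-rT)
C = 2.7928 + 11.22000000 - 12.12296992 = 1.8898

Answer: Call price = 1.8898


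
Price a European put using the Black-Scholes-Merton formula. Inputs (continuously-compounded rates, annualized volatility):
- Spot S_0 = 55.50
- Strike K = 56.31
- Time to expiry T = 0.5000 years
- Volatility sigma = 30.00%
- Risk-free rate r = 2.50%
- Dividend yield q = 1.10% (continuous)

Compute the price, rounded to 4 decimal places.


Answer: Price = 4.8903

Derivation:
d1 = (ln(S/K) + (r - q + 0.5*sigma^2) * T) / (sigma * sqrt(T)) = 0.07076197
d2 = d1 - sigma * sqrt(T) = -0.14137006
exp(-rT) = 0.98757780; exp(-qT) = 0.99451510
P = K * exp(-rT) * N(-d2) - S_0 * exp(-qT) * N(-d1)
N(-d1) = 0.47179360; N(-d2) = 0.55621120
P = 56.3100 * 0.98757780 * 0.55621120 - 55.5000 * 0.99451510 * 0.47179360 = 4.8903


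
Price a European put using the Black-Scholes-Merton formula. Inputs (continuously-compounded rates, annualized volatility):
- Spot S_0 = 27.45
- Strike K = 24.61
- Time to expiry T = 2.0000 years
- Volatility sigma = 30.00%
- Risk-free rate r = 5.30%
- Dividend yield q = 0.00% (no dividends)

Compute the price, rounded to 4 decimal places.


Answer: Price = 2.0218

Derivation:
d1 = (ln(S/K) + (r - q + 0.5*sigma^2) * T) / (sigma * sqrt(T)) = 0.71939466
d2 = d1 - sigma * sqrt(T) = 0.29513059
exp(-rT) = 0.89942465; exp(-qT) = 1.00000000
P = K * exp(-rT) * N(-d2) - S_0 * exp(-qT) * N(-d1)
N(-d1) = 0.23594889; N(-d2) = 0.38394706
P = 24.6100 * 0.89942465 * 0.38394706 - 27.4500 * 1.00000000 * 0.23594889 = 2.0218


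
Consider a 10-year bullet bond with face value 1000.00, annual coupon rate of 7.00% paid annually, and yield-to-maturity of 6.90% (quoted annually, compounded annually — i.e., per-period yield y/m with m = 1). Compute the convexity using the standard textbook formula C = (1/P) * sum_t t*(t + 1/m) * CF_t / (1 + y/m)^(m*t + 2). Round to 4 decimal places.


Answer: Convexity = 65.1668

Derivation:
Coupon per period c = face * coupon_rate / m = 70.000000
Periods per year m = 1; per-period yield y/m = 0.069000
Number of cashflows N = 10
Cashflows (t years, CF_t, discount factor 1/(1+y/m)^(m*t), PV):
  t = 1.0000: CF_t = 70.000000, DF = 0.935454, PV = 65.481759
  t = 2.0000: CF_t = 70.000000, DF = 0.875074, PV = 61.255153
  t = 3.0000: CF_t = 70.000000, DF = 0.818591, PV = 57.301359
  t = 4.0000: CF_t = 70.000000, DF = 0.765754, PV = 53.602768
  t = 5.0000: CF_t = 70.000000, DF = 0.716327, PV = 50.142908
  t = 6.0000: CF_t = 70.000000, DF = 0.670091, PV = 46.906368
  t = 7.0000: CF_t = 70.000000, DF = 0.626839, PV = 43.878735
  t = 8.0000: CF_t = 70.000000, DF = 0.586379, PV = 41.046525
  t = 9.0000: CF_t = 70.000000, DF = 0.548530, PV = 38.397124
  t = 10.0000: CF_t = 1070.000000, DF = 0.513125, PV = 549.043464
Price P = sum_t PV_t = 1007.056163
Convexity numerator sum_t t*(t + 1/m) * CF_t / (1+y/m)^(m*t + 2):
  t = 1.0000: term = 114.602719
  t = 2.0000: term = 321.616610
  t = 3.0000: term = 601.714892
  t = 4.0000: term = 938.127365
  t = 5.0000: term = 1316.362065
  t = 6.0000: term = 1723.954061
  t = 7.0000: term = 2150.238928
  t = 8.0000: term = 2586.148651
  t = 9.0000: term = 3024.027889
  t = 10.0000: term = 52849.879367
Convexity = (1/P) * sum = 65626.672546 / 1007.056163 = 65.166845


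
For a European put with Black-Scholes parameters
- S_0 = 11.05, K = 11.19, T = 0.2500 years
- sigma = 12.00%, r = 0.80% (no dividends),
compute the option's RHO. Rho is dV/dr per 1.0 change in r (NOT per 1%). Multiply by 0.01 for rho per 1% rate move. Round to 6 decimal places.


d1 = -0.1465015727; d2 = -0.2065015727
phi(d1) = 0.3946839785; exp(-qT) = 1.0000000000; exp(-rT) = 0.9980019987
N(-d2) = 0.5818004318
Rho = -K*T*exp(-rT)*N(-d2) = -11.1900 * 0.2500 * 0.9980019987 * 0.5818004318 = -1.624335

Answer: Rho = -1.624335


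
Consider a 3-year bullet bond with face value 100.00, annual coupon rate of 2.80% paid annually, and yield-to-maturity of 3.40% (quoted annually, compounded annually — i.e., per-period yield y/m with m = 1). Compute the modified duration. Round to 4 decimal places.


Answer: Modified duration = 2.8223

Derivation:
Coupon per period c = face * coupon_rate / m = 2.800000
Periods per year m = 1; per-period yield y/m = 0.034000
Number of cashflows N = 3
Cashflows (t years, CF_t, discount factor 1/(1+y/m)^(m*t), PV):
  t = 1.0000: CF_t = 2.800000, DF = 0.967118, PV = 2.707930
  t = 2.0000: CF_t = 2.800000, DF = 0.935317, PV = 2.618888
  t = 3.0000: CF_t = 102.800000, DF = 0.904562, PV = 92.988983
Price P = sum_t PV_t = 98.315802
First compute Macaulay numerator sum_t t * PV_t:
  t * PV_t at t = 1.0000: 2.707930
  t * PV_t at t = 2.0000: 5.237776
  t * PV_t at t = 3.0000: 278.966949
Macaulay duration D = 286.912656 / 98.315802 = 2.918276
Modified duration = D / (1 + y/m) = 2.918276 / (1 + 0.034000) = 2.822317


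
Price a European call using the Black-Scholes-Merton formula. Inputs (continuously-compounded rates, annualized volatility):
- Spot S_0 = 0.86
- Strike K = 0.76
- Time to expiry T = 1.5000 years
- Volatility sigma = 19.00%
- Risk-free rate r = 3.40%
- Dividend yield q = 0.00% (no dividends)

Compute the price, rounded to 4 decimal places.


Answer: Price = 0.1617

Derivation:
d1 = (ln(S/K) + (r - q + 0.5*sigma^2) * T) / (sigma * sqrt(T)) = 0.86672812
d2 = d1 - sigma * sqrt(T) = 0.63402660
exp(-rT) = 0.95027867; exp(-qT) = 1.00000000
C = S_0 * exp(-qT) * N(d1) - K * exp(-rT) * N(d2)
N(d1) = 0.80695450; N(d2) = 0.73696827
C = 0.8600 * 1.00000000 * 0.80695450 - 0.7600 * 0.95027867 * 0.73696827 = 0.1617


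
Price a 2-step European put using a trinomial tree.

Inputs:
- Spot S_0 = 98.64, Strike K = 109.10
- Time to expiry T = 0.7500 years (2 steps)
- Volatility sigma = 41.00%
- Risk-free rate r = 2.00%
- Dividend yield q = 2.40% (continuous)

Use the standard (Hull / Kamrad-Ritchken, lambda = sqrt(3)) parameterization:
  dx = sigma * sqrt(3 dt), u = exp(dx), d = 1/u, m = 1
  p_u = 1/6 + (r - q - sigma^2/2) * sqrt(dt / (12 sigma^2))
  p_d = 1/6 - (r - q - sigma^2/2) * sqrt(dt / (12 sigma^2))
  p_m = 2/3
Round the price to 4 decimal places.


dt = T/N = 0.375000; dx = sigma*sqrt(3*dt) = 0.434871
u = exp(dx) = 1.544763; d = 1/u = 0.647348
p_u = 0.128703, p_m = 0.666667, p_d = 0.204631
Discount per step: exp(-r*dt) = 0.992528
Stock lattice S(k, j) with j the centered position index:
  k=0: S(0,+0) = 98.6400
  k=1: S(1,-1) = 63.8544; S(1,+0) = 98.6400; S(1,+1) = 152.3754
  k=2: S(2,-2) = 41.3361; S(2,-1) = 63.8544; S(2,+0) = 98.6400; S(2,+1) = 152.3754; S(2,+2) = 235.3840
Terminal payoffs V(N, j) = max(K - S_T, 0):
  V(2,-2) = 67.763929; V(2,-1) = 45.245556; V(2,+0) = 10.460000; V(2,+1) = 0.000000; V(2,+2) = 0.000000
Backward induction: V(k, j) = exp(-r*dt) * [p_u * V(k+1, j+1) + p_m * V(k+1, j) + p_d * V(k+1, j-1)]
  V(1,-1) = exp(-r*dt) * [p_u*10.460000 + p_m*45.245556 + p_d*67.763929] = 45.037453
  V(1,+0) = exp(-r*dt) * [p_u*0.000000 + p_m*10.460000 + p_d*45.245556] = 16.110672
  V(1,+1) = exp(-r*dt) * [p_u*0.000000 + p_m*0.000000 + p_d*10.460000] = 2.124442
  V(0,+0) = exp(-r*dt) * [p_u*2.124442 + p_m*16.110672 + p_d*45.037453] = 20.078751

Answer: Price = V(0,0) = 20.0788


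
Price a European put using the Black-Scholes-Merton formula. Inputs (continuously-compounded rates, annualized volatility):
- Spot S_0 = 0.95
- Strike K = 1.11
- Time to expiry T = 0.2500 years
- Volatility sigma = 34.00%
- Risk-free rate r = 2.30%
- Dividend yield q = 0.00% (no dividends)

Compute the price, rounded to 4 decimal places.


Answer: Price = 0.1717

Derivation:
d1 = (ln(S/K) + (r - q + 0.5*sigma^2) * T) / (sigma * sqrt(T)) = -0.79678417
d2 = d1 - sigma * sqrt(T) = -0.96678417
exp(-rT) = 0.99426650; exp(-qT) = 1.00000000
P = K * exp(-rT) * N(-d2) - S_0 * exp(-qT) * N(-d1)
N(-d1) = 0.78721181; N(-d2) = 0.83317403
P = 1.1100 * 0.99426650 * 0.83317403 - 0.9500 * 1.00000000 * 0.78721181 = 0.1717


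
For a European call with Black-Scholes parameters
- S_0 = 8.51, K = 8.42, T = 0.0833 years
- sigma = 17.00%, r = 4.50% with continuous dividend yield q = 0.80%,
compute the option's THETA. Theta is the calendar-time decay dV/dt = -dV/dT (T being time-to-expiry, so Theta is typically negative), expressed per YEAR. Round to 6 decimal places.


d1 = 0.3040438688; d2 = 0.2549789118
phi(d1) = 0.3809222967; exp(-qT) = 0.9993338220; exp(-rT) = 0.9962585169
Theta = -S*exp(-qT)*phi(d1)*sigma/(2*sqrt(T)) - r*K*exp(-rT)*N(d2) + q*S*exp(-qT)*N(d1)
N(d1) = 0.6194527651; N(d2) = 0.6006303065; sqrt(T) = 0.2886173938
Term 1 = -8.5100 * 0.9993338220 * 0.3809222967 * 0.1700 / (2 * 0.2886173938) = -0.9540540191
Term 2 = -0.0450 * 8.4200 * 0.9962585169 * 0.6006303065 = -0.2267273408
Term 3 = 0.0080 * 8.5100 * 0.9993338220 * 0.6194527651 = 0.0421442500
Theta = -0.9540540191 + (-0.2267273408) + (0.0421442500) = -1.138637

Answer: Theta = -1.138637


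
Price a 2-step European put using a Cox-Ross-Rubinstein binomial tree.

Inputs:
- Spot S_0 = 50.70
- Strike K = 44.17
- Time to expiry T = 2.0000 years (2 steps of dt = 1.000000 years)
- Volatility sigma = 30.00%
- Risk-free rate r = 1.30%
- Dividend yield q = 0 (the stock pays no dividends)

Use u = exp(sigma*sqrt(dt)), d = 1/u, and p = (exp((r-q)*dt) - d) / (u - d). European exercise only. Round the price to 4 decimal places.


Answer: Price = V(0,0) = 4.8695

Derivation:
dt = T/N = 1.000000
u = exp(sigma*sqrt(dt)) = 1.349859; d = 1/u = 0.740818
p = (exp((r-q)*dt) - d) / (u - d) = 0.447042
Discount per step: exp(-r*dt) = 0.987084
Stock lattice S(k, i) with i counting down-moves:
  k=0: S(0,0) = 50.7000
  k=1: S(1,0) = 68.4378; S(1,1) = 37.5595
  k=2: S(2,0) = 92.3814; S(2,1) = 50.7000; S(2,2) = 27.8247
Terminal payoffs V(N, i) = max(K - S_T, 0):
  V(2,0) = 0.000000; V(2,1) = 0.000000; V(2,2) = 16.345250
Backward induction: V(k, i) = exp(-r*dt) * [p * V(k+1, i) + (1-p) * V(k+1, i+1)].
  V(1,0) = exp(-r*dt) * [p*0.000000 + (1-p)*0.000000] = 0.000000
  V(1,1) = exp(-r*dt) * [p*0.000000 + (1-p)*16.345250] = 8.921502
  V(0,0) = exp(-r*dt) * [p*0.000000 + (1-p)*8.921502] = 4.869500


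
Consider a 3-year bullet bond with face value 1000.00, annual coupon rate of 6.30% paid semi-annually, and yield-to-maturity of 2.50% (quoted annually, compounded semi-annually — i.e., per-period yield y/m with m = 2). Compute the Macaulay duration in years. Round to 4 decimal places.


Answer: Macaulay duration = 2.7931 years

Derivation:
Coupon per period c = face * coupon_rate / m = 31.500000
Periods per year m = 2; per-period yield y/m = 0.012500
Number of cashflows N = 6
Cashflows (t years, CF_t, discount factor 1/(1+y/m)^(m*t), PV):
  t = 0.5000: CF_t = 31.500000, DF = 0.987654, PV = 31.111111
  t = 1.0000: CF_t = 31.500000, DF = 0.975461, PV = 30.727023
  t = 1.5000: CF_t = 31.500000, DF = 0.963418, PV = 30.347677
  t = 2.0000: CF_t = 31.500000, DF = 0.951524, PV = 29.973015
  t = 2.5000: CF_t = 31.500000, DF = 0.939777, PV = 29.602977
  t = 3.0000: CF_t = 1031.500000, DF = 0.928175, PV = 957.412385
Price P = sum_t PV_t = 1109.174188
Macaulay numerator sum_t t * PV_t:
  t * PV_t at t = 0.5000: 15.555556
  t * PV_t at t = 1.0000: 30.727023
  t * PV_t at t = 1.5000: 45.521516
  t * PV_t at t = 2.0000: 59.946029
  t * PV_t at t = 2.5000: 74.007444
  t * PV_t at t = 3.0000: 2872.237154
Macaulay duration D = (sum_t t * PV_t) / P = 3097.994722 / 1109.174188 = 2.793064


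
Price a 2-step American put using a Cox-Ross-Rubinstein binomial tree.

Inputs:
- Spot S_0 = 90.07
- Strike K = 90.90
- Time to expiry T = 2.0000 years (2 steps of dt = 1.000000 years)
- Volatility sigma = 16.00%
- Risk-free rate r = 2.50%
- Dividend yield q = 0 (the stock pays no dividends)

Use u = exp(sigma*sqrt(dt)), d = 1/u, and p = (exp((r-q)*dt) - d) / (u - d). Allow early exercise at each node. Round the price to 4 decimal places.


dt = T/N = 1.000000
u = exp(sigma*sqrt(dt)) = 1.173511; d = 1/u = 0.852144
p = (exp((r-q)*dt) - d) / (u - d) = 0.538858
Discount per step: exp(-r*dt) = 0.975310
Stock lattice S(k, i) with i counting down-moves:
  k=0: S(0,0) = 90.0700
  k=1: S(1,0) = 105.6981; S(1,1) = 76.7526
  k=2: S(2,0) = 124.0379; S(2,1) = 90.0700; S(2,2) = 65.4042
Terminal payoffs V(N, i) = max(K - S_T, 0):
  V(2,0) = 0.000000; V(2,1) = 0.830000; V(2,2) = 25.495756
Backward induction: V(k, i) = exp(-r*dt) * [p * V(k+1, i) + (1-p) * V(k+1, i+1)]; then take max(V_cont, immediate exercise) for American.
  V(1,0) = exp(-r*dt) * [p*0.000000 + (1-p)*0.830000] = 0.373298; exercise = 0.000000; V(1,0) = max -> 0.373298
  V(1,1) = exp(-r*dt) * [p*0.830000 + (1-p)*25.495756] = 11.903080; exercise = 14.147409; V(1,1) = max -> 14.147409
  V(0,0) = exp(-r*dt) * [p*0.373298 + (1-p)*14.147409] = 6.559070; exercise = 0.830000; V(0,0) = max -> 6.559070

Answer: Price = V(0,0) = 6.5591


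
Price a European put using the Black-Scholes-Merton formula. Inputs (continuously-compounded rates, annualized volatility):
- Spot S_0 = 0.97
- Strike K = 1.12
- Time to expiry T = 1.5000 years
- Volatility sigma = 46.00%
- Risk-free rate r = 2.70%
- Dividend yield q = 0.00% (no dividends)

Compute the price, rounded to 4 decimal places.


d1 = (ln(S/K) + (r - q + 0.5*sigma^2) * T) / (sigma * sqrt(T)) = 0.09835608
d2 = d1 - sigma * sqrt(T) = -0.46502656
exp(-rT) = 0.96030916; exp(-qT) = 1.00000000
P = K * exp(-rT) * N(-d2) - S_0 * exp(-qT) * N(-d1)
N(-d1) = 0.46082477; N(-d2) = 0.67904378
P = 1.1200 * 0.96030916 * 0.67904378 - 0.9700 * 1.00000000 * 0.46082477 = 0.2833

Answer: Price = 0.2833


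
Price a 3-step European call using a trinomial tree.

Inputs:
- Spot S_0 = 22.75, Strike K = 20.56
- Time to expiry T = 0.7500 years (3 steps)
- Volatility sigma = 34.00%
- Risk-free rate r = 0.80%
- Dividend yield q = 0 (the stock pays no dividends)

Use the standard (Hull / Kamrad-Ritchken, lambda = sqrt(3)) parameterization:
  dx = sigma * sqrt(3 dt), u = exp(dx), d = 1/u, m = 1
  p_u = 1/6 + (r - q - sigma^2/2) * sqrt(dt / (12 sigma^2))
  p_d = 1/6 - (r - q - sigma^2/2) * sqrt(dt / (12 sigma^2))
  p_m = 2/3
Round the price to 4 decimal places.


Answer: Price = V(0,0) = 3.8921

Derivation:
dt = T/N = 0.250000; dx = sigma*sqrt(3*dt) = 0.294449
u = exp(dx) = 1.342386; d = 1/u = 0.744942
p_u = 0.145525, p_m = 0.666667, p_d = 0.187808
Discount per step: exp(-r*dt) = 0.998002
Stock lattice S(k, j) with j the centered position index:
  k=0: S(0,+0) = 22.7500
  k=1: S(1,-1) = 16.9474; S(1,+0) = 22.7500; S(1,+1) = 30.5393
  k=2: S(2,-2) = 12.6249; S(2,-1) = 16.9474; S(2,+0) = 22.7500; S(2,+1) = 30.5393; S(2,+2) = 40.9955
  k=3: S(3,-3) = 9.4048; S(3,-2) = 12.6249; S(3,-1) = 16.9474; S(3,+0) = 22.7500; S(3,+1) = 30.5393; S(3,+2) = 40.9955; S(3,+3) = 55.0318
Terminal payoffs V(N, j) = max(S_T - K, 0):
  V(3,-3) = 0.000000; V(3,-2) = 0.000000; V(3,-1) = 0.000000; V(3,+0) = 2.190000; V(3,+1) = 9.979282; V(3,+2) = 20.435505; V(3,+3) = 34.471792
Backward induction: V(k, j) = exp(-r*dt) * [p_u * V(k+1, j+1) + p_m * V(k+1, j) + p_d * V(k+1, j-1)]
  V(2,-2) = exp(-r*dt) * [p_u*0.000000 + p_m*0.000000 + p_d*0.000000] = 0.000000
  V(2,-1) = exp(-r*dt) * [p_u*2.190000 + p_m*0.000000 + p_d*0.000000] = 0.318064
  V(2,+0) = exp(-r*dt) * [p_u*9.979282 + p_m*2.190000 + p_d*0.000000] = 2.906421
  V(2,+1) = exp(-r*dt) * [p_u*20.435505 + p_m*9.979282 + p_d*2.190000] = 10.017984
  V(2,+2) = exp(-r*dt) * [p_u*34.471792 + p_m*20.435505 + p_d*9.979282] = 20.473393
  V(1,-1) = exp(-r*dt) * [p_u*2.906421 + p_m*0.318064 + p_d*0.000000] = 0.633732
  V(1,+0) = exp(-r*dt) * [p_u*10.017984 + p_m*2.906421 + p_d*0.318064] = 3.448317
  V(1,+1) = exp(-r*dt) * [p_u*20.473393 + p_m*10.017984 + p_d*2.906421] = 10.183517
  V(0,+0) = exp(-r*dt) * [p_u*10.183517 + p_m*3.448317 + p_d*0.633732] = 3.892067


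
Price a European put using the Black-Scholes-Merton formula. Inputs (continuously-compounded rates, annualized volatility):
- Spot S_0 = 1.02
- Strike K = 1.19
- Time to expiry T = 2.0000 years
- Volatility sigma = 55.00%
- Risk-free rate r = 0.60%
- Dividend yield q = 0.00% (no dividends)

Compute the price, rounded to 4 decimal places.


d1 = (ln(S/K) + (r - q + 0.5*sigma^2) * T) / (sigma * sqrt(T)) = 0.20615289
d2 = d1 - sigma * sqrt(T) = -0.57166457
exp(-rT) = 0.98807171; exp(-qT) = 1.00000000
P = K * exp(-rT) * N(-d2) - S_0 * exp(-qT) * N(-d1)
N(-d1) = 0.41833574; N(-d2) = 0.71622538
P = 1.1900 * 0.98807171 * 0.71622538 - 1.0200 * 1.00000000 * 0.41833574 = 0.4154

Answer: Price = 0.4154


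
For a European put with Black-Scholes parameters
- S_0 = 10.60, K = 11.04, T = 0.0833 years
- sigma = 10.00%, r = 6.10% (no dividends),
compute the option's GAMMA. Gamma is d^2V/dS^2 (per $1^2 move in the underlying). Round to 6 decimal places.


d1 = -1.2186805261; d2 = -1.2475422655
phi(d1) = 0.1898483572; exp(-qT) = 1.0000000000; exp(-rT) = 0.9949315880
Gamma = exp(-qT) * phi(d1) / (S * sigma * sqrt(T)) = 1.0000000000 * 0.1898483572 / (10.6000 * 0.1000 * 0.2886173938) = 0.620552

Answer: Gamma = 0.620552


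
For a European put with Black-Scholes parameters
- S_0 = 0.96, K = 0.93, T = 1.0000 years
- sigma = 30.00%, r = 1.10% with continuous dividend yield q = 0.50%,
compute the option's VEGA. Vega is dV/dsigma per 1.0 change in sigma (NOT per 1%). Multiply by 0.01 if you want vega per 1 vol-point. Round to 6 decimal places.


d1 = 0.2758289944; d2 = -0.0241710056
phi(d1) = 0.3840512198; exp(-qT) = 0.9950124792; exp(-rT) = 0.9890602788
Vega = S * exp(-qT) * phi(d1) * sqrt(T) = 0.9600 * 0.9950124792 * 0.3840512198 * 1.0000000000 = 0.366850

Answer: Vega = 0.366850


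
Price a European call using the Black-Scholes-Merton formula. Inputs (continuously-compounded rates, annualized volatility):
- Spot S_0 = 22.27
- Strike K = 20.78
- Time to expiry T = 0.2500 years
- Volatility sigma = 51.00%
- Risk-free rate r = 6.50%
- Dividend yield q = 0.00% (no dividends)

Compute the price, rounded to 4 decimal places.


Answer: Price = 3.1992

Derivation:
d1 = (ln(S/K) + (r - q + 0.5*sigma^2) * T) / (sigma * sqrt(T)) = 0.46279214
d2 = d1 - sigma * sqrt(T) = 0.20779214
exp(-rT) = 0.98388132; exp(-qT) = 1.00000000
C = S_0 * exp(-qT) * N(d1) - K * exp(-rT) * N(d2)
N(d1) = 0.67824332; N(d2) = 0.58230436
C = 22.2700 * 1.00000000 * 0.67824332 - 20.7800 * 0.98388132 * 0.58230436 = 3.1992


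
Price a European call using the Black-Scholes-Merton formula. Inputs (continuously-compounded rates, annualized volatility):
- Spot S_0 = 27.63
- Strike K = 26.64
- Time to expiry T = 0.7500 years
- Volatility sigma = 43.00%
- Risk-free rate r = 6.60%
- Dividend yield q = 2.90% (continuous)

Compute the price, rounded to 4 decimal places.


Answer: Price = 4.7669

Derivation:
d1 = (ln(S/K) + (r - q + 0.5*sigma^2) * T) / (sigma * sqrt(T)) = 0.35869777
d2 = d1 - sigma * sqrt(T) = -0.01369316
exp(-rT) = 0.95170516; exp(-qT) = 0.97848483
C = S_0 * exp(-qT) * N(d1) - K * exp(-rT) * N(d2)
N(d1) = 0.64008940; N(d2) = 0.49453739
C = 27.6300 * 0.97848483 * 0.64008940 - 26.6400 * 0.95170516 * 0.49453739 = 4.7669


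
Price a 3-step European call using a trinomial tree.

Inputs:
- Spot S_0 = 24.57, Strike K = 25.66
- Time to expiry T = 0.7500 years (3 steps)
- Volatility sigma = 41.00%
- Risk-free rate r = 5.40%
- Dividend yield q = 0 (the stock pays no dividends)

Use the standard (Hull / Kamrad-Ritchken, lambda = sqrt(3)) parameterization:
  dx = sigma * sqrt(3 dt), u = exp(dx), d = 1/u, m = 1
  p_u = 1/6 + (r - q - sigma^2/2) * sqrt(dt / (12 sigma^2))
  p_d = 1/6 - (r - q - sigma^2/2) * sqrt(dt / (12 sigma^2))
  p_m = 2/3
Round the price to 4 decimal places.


dt = T/N = 0.250000; dx = sigma*sqrt(3*dt) = 0.355070
u = exp(dx) = 1.426281; d = 1/u = 0.701124
p_u = 0.156088, p_m = 0.666667, p_d = 0.177246
Discount per step: exp(-r*dt) = 0.986591
Stock lattice S(k, j) with j the centered position index:
  k=0: S(0,+0) = 24.5700
  k=1: S(1,-1) = 17.2266; S(1,+0) = 24.5700; S(1,+1) = 35.0437
  k=2: S(2,-2) = 12.0780; S(2,-1) = 17.2266; S(2,+0) = 24.5700; S(2,+1) = 35.0437; S(2,+2) = 49.9822
  k=3: S(3,-3) = 8.4682; S(3,-2) = 12.0780; S(3,-1) = 17.2266; S(3,+0) = 24.5700; S(3,+1) = 35.0437; S(3,+2) = 49.9822; S(3,+3) = 71.2887
Terminal payoffs V(N, j) = max(S_T - K, 0):
  V(3,-3) = 0.000000; V(3,-2) = 0.000000; V(3,-1) = 0.000000; V(3,+0) = 0.000000; V(3,+1) = 9.383726; V(3,+2) = 24.322204; V(3,+3) = 45.628672
Backward induction: V(k, j) = exp(-r*dt) * [p_u * V(k+1, j+1) + p_m * V(k+1, j) + p_d * V(k+1, j-1)]
  V(2,-2) = exp(-r*dt) * [p_u*0.000000 + p_m*0.000000 + p_d*0.000000] = 0.000000
  V(2,-1) = exp(-r*dt) * [p_u*0.000000 + p_m*0.000000 + p_d*0.000000] = 0.000000
  V(2,+0) = exp(-r*dt) * [p_u*9.383726 + p_m*0.000000 + p_d*0.000000] = 1.445045
  V(2,+1) = exp(-r*dt) * [p_u*24.322204 + p_m*9.383726 + p_d*0.000000] = 9.917423
  V(2,+2) = exp(-r*dt) * [p_u*45.628672 + p_m*24.322204 + p_d*9.383726] = 24.664871
  V(1,-1) = exp(-r*dt) * [p_u*1.445045 + p_m*0.000000 + p_d*0.000000] = 0.222529
  V(1,+0) = exp(-r*dt) * [p_u*9.917423 + p_m*1.445045 + p_d*0.000000] = 2.477676
  V(1,+1) = exp(-r*dt) * [p_u*24.664871 + p_m*9.917423 + p_d*1.445045] = 10.573912
  V(0,+0) = exp(-r*dt) * [p_u*10.573912 + p_m*2.477676 + p_d*0.222529] = 3.296875

Answer: Price = V(0,0) = 3.2969


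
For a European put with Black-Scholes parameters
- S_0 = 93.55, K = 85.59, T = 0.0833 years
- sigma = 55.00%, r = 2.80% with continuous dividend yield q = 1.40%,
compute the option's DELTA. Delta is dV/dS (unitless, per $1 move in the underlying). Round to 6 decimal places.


d1 = 0.6469270771; d2 = 0.4881875105
phi(d1) = 0.3236165814; exp(-qT) = 0.9988344797; exp(-rT) = 0.9976703179
N(-d1) = 0.2588395703
Delta = -exp(-qT) * N(-d1) = -0.9988344797 * 0.2588395703 = -0.258538

Answer: Delta = -0.258538


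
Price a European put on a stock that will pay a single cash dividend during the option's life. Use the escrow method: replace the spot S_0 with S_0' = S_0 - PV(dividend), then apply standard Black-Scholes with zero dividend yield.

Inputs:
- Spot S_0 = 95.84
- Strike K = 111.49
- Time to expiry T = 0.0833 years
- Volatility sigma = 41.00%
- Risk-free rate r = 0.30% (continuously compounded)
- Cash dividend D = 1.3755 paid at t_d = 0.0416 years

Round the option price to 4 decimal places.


PV(D) = D * exp(-r * t_d) = 1.3755 * 0.99987521 = 1.37532835
S_0' = S_0 - PV(D) = 95.8400 - 1.37532835 = 94.46467165
d1 = (ln(S_0'/K) + (r + sigma^2/2)*T) / (sigma*sqrt(T)) = -1.33908158
d2 = d1 - sigma*sqrt(T) = -1.45741471
exp(-rT) = 0.99975013
N(-d1) = 0.90972794; N(-d2) = 0.92749903
P = K * exp(-rT) * N(-d2) - S_0' * N(-d1) = 111.4900 * 0.99975013 * 0.92749903 - 94.46467165 * 0.90972794 = 17.4439

Answer: Price = 17.4439


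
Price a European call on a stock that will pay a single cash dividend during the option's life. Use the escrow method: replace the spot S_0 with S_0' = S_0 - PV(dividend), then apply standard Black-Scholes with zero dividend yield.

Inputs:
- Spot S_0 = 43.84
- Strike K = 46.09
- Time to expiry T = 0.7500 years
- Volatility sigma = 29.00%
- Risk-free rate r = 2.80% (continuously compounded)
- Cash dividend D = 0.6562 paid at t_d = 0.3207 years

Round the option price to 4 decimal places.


Answer: Price = 3.5089

Derivation:
PV(D) = D * exp(-r * t_d) = 0.6562 * 0.99106060 = 0.65033396
S_0' = S_0 - PV(D) = 43.8400 - 0.65033396 = 43.18966604
d1 = (ln(S_0'/K) + (r + sigma^2/2)*T) / (sigma*sqrt(T)) = -0.04960136
d2 = d1 - sigma*sqrt(T) = -0.30074873
exp(-rT) = 0.97921896
N(d1) = 0.48022003; N(d2) = 0.38180305
C = S_0' * N(d1) - K * exp(-rT) * N(d2) = 43.18966604 * 0.48022003 - 46.0900 * 0.97921896 * 0.38180305 = 3.5089
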